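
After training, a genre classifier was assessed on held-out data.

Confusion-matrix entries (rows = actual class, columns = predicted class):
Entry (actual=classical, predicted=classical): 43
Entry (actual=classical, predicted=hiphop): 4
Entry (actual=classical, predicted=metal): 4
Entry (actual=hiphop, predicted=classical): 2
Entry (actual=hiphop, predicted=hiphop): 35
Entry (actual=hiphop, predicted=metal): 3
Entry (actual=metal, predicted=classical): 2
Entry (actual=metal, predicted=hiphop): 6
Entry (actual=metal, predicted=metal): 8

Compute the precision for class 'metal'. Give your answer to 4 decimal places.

0.5333

One-vs-rest for 'metal': TP = diagonal; FP = other classes predicted 'metal'; FN = 'metal' predicted as other.
precision = TP/(TP+FP).
metal: TP=8, FP=4+3=7 → 8/15 = 0.53333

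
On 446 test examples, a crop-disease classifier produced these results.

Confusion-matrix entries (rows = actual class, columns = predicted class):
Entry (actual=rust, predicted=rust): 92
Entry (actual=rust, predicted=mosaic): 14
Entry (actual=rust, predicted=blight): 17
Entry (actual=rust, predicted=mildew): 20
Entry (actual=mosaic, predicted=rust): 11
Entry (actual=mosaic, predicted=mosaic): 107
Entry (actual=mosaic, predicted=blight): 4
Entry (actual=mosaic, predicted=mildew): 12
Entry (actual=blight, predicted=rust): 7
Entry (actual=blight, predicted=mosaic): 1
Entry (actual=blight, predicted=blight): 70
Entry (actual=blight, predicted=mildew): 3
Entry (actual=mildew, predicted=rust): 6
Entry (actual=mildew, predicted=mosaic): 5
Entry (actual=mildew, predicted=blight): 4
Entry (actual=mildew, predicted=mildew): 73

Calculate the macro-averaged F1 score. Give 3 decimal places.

0.768

Per-class F1 score (2·TP/(2·TP+FP+FN)):
  rust: TP=92, FP=11+7+6=24, FN=14+17+20=51 → 184/259 = 0.7104
  mosaic: TP=107, FP=14+1+5=20, FN=11+4+12=27 → 214/261 = 0.8199
  blight: TP=70, FP=17+4+4=25, FN=7+1+3=11 → 140/176 = 0.7955
  mildew: TP=73, FP=20+12+3=35, FN=6+5+4=15 → 146/196 = 0.7449
Macro-F1 score = mean = (0.7104 + 0.8199 + 0.7955 + 0.7449) / 4 = 0.768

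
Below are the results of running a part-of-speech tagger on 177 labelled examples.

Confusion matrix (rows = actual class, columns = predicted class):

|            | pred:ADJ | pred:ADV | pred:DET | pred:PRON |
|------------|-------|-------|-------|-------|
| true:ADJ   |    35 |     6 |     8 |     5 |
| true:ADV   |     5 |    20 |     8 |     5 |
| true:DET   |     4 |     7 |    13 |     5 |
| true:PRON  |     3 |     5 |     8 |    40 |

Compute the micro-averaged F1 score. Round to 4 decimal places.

0.6102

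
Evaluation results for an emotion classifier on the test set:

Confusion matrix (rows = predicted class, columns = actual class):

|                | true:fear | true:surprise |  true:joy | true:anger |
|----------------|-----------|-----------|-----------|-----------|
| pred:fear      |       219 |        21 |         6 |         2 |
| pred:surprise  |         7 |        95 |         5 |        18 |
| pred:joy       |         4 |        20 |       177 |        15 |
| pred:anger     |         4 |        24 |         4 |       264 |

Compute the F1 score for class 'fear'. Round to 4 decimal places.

0.9087

F1 score = 2·TP/(2·TP+FP+FN).
fear: TP=219, FP=21+6+2=29, FN=7+4+4=15 → 438/482 = 0.90871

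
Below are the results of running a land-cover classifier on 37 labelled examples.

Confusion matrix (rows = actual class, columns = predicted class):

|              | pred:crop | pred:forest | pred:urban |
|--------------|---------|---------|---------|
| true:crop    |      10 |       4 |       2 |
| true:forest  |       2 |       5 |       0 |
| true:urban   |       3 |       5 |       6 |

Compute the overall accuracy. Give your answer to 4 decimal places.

Accuracy = trace / total = (10+5+6=21) / 37 = 21/37 = 0.5676

0.5676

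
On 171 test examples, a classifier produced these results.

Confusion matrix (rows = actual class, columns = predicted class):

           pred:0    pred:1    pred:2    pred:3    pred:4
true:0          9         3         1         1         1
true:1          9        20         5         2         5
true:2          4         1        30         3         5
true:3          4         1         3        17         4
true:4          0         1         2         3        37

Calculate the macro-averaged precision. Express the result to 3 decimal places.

0.642

Per-class precision (TP/(TP+FP)):
  0: TP=9, FP=9+4+4+0=17 → 9/26 = 0.3462
  1: TP=20, FP=3+1+1+1=6 → 20/26 = 0.7692
  2: TP=30, FP=1+5+3+2=11 → 30/41 = 0.7317
  3: TP=17, FP=1+2+3+3=9 → 17/26 = 0.6538
  4: TP=37, FP=1+5+5+4=15 → 37/52 = 0.7115
Macro-precision = mean = (0.3462 + 0.7692 + 0.7317 + 0.6538 + 0.7115) / 5 = 0.642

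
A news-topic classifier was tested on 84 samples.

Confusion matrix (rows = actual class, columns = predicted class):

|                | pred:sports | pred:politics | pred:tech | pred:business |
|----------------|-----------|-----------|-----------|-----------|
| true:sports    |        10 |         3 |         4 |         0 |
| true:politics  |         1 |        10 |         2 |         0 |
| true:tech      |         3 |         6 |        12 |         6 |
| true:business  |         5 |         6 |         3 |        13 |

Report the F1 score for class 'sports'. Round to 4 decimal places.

One-vs-rest for 'sports': TP = diagonal; FP = other classes predicted 'sports'; FN = 'sports' predicted as other.
F1 score = 2·TP/(2·TP+FP+FN).
sports: TP=10, FP=1+3+5=9, FN=3+4+0=7 → 20/36 = 0.55556

0.5556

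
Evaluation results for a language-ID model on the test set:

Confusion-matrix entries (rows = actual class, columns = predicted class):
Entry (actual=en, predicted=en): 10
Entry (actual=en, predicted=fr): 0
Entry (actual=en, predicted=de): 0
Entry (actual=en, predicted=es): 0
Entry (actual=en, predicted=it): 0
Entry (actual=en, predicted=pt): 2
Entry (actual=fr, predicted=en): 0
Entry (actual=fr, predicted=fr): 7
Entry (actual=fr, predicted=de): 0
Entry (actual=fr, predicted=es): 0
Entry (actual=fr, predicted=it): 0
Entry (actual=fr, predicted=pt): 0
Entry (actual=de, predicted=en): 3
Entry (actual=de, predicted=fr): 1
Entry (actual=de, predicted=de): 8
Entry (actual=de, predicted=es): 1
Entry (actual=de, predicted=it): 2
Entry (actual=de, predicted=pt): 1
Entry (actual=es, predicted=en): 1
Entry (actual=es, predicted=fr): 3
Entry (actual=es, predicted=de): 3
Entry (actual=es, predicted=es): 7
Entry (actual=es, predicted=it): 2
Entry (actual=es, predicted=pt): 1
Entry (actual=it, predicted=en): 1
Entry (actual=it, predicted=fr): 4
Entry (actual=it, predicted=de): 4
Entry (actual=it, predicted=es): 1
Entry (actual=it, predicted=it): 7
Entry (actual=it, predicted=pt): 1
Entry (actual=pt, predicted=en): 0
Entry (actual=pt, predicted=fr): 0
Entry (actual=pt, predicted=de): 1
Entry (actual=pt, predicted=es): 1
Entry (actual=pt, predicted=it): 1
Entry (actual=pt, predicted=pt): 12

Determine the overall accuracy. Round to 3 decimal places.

Accuracy = trace / total = (10+7+8+7+7+12=51) / 85 = 51/85 = 0.600

0.600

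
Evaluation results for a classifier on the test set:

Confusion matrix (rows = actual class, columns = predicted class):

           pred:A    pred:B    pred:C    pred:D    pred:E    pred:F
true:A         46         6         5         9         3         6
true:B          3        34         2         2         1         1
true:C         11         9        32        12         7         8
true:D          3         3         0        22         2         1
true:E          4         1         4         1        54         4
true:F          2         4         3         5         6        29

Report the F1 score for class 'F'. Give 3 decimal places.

0.592

One-vs-rest for 'F': TP = diagonal; FP = other classes predicted 'F'; FN = 'F' predicted as other.
F1 score = 2·TP/(2·TP+FP+FN).
F: TP=29, FP=6+1+8+1+4=20, FN=2+4+3+5+6=20 → 58/98 = 0.5918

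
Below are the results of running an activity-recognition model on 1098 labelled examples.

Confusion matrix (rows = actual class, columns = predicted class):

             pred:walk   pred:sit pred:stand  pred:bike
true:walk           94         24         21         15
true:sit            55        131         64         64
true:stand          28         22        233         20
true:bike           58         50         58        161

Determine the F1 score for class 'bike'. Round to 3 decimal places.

F1 score = 2·TP/(2·TP+FP+FN).
bike: TP=161, FP=15+64+20=99, FN=58+50+58=166 → 322/587 = 0.5486

0.549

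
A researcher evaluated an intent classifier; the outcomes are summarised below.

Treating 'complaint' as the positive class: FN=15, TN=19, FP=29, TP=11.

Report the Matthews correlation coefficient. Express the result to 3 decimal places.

MCC = (TP·TN − FP·FN) / √((TP+FP)(TP+FN)(TN+FP)(TN+FN))
Numerator = 11·19 − 29·15 = -226
Denominator = √(40·26·48·34) = √1697280 = 1302.7970
MCC = -226 / 1302.7970 = -0.173

-0.173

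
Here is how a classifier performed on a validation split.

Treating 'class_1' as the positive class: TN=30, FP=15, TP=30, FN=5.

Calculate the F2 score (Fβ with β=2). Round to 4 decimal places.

0.8108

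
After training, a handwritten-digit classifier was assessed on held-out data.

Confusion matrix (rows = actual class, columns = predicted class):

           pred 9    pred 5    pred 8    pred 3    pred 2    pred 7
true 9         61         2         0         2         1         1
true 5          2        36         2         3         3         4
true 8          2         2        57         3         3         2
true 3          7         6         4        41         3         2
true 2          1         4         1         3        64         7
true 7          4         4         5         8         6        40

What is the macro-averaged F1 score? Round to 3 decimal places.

Per-class F1 score (2·TP/(2·TP+FP+FN)):
  9: TP=61, FP=2+2+7+1+4=16, FN=2+0+2+1+1=6 → 122/144 = 0.8472
  5: TP=36, FP=2+2+6+4+4=18, FN=2+2+3+3+4=14 → 72/104 = 0.6923
  8: TP=57, FP=0+2+4+1+5=12, FN=2+2+3+3+2=12 → 114/138 = 0.8261
  3: TP=41, FP=2+3+3+3+8=19, FN=7+6+4+3+2=22 → 82/123 = 0.6667
  2: TP=64, FP=1+3+3+3+6=16, FN=1+4+1+3+7=16 → 128/160 = 0.8000
  7: TP=40, FP=1+4+2+2+7=16, FN=4+4+5+8+6=27 → 80/123 = 0.6504
Macro-F1 score = mean = (0.8472 + 0.6923 + 0.8261 + 0.6667 + 0.8000 + 0.6504) / 6 = 0.747

0.747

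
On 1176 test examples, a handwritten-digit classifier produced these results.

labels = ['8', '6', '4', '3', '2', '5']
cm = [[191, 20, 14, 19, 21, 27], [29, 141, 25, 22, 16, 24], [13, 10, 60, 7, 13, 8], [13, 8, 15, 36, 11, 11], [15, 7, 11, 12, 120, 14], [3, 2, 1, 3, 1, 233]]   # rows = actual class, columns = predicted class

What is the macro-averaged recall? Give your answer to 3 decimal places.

Per-class recall (TP/(TP+FN)):
  8: TP=191, FN=20+14+19+21+27=101 → 191/292 = 0.6541
  6: TP=141, FN=29+25+22+16+24=116 → 141/257 = 0.5486
  4: TP=60, FN=13+10+7+13+8=51 → 60/111 = 0.5405
  3: TP=36, FN=13+8+15+11+11=58 → 36/94 = 0.3830
  2: TP=120, FN=15+7+11+12+14=59 → 120/179 = 0.6704
  5: TP=233, FN=3+2+1+3+1=10 → 233/243 = 0.9588
Macro-recall = mean = (0.6541 + 0.5486 + 0.5405 + 0.3830 + 0.6704 + 0.9588) / 6 = 0.626

0.626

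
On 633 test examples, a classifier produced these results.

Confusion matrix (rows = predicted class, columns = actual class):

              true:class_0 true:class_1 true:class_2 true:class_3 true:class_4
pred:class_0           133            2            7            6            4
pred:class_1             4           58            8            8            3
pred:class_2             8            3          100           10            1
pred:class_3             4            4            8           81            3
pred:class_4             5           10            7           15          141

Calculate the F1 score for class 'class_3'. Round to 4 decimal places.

One-vs-rest for 'class_3': TP = diagonal; FP = other classes predicted 'class_3'; FN = 'class_3' predicted as other.
F1 score = 2·TP/(2·TP+FP+FN).
class_3: TP=81, FP=4+4+8+3=19, FN=6+8+10+15=39 → 162/220 = 0.73636

0.7364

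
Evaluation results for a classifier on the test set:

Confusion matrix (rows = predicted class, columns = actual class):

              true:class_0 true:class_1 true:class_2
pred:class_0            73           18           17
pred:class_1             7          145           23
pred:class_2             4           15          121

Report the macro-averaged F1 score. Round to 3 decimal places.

0.795

Per-class F1 score (2·TP/(2·TP+FP+FN)):
  class_0: TP=73, FP=18+17=35, FN=7+4=11 → 146/192 = 0.7604
  class_1: TP=145, FP=7+23=30, FN=18+15=33 → 290/353 = 0.8215
  class_2: TP=121, FP=4+15=19, FN=17+23=40 → 242/301 = 0.8040
Macro-F1 score = mean = (0.7604 + 0.8215 + 0.8040) / 3 = 0.795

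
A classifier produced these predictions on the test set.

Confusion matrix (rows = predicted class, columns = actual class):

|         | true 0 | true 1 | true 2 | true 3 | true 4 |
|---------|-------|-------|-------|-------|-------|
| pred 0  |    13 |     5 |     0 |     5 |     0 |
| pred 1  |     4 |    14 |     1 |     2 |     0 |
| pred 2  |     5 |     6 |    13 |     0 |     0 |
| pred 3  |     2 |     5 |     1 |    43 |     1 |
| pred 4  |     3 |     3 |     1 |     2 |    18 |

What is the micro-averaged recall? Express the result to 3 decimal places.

Micro-averaging pools counts across classes: ΣTP=101, ΣFP=46, ΣFN=46.
Micro-recall = TP/(TP+FN) on pooled counts = 0.687 (equals overall accuracy in single-label multiclass).

0.687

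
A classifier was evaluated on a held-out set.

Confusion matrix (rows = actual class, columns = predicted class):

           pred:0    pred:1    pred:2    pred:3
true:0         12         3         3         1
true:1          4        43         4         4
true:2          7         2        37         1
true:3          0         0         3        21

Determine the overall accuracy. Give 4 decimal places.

0.7793

Accuracy = trace / total = (12+43+37+21=113) / 145 = 113/145 = 0.7793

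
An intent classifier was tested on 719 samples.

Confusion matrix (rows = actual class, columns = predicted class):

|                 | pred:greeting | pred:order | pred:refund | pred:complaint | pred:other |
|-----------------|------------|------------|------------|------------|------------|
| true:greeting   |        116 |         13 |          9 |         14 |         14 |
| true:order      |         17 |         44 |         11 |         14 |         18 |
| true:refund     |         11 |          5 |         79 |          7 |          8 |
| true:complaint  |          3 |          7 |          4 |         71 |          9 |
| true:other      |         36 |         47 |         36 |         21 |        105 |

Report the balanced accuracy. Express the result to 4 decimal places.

0.6048

Balanced accuracy = mean of per-class recall.
  greeting: recall = 116/166 = 0.69880
  order: recall = 44/104 = 0.42308
  refund: recall = 79/110 = 0.71818
  complaint: recall = 71/94 = 0.75532
  other: recall = 105/245 = 0.42857
Mean = (0.69880 + 0.42308 + 0.71818 + 0.75532 + 0.42857) / 5 = 0.6048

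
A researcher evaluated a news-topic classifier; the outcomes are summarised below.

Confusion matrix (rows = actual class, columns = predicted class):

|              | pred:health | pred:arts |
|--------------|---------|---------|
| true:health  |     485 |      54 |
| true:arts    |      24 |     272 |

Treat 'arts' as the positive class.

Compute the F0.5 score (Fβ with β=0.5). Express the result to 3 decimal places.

0.850

Fβ = (1+β²)·TP / ((1+β²)·TP + β²·FN + FP), with β²=1/4
= 1.25·272 / (1.25·272 + 0.25·24 + 54) = 0.850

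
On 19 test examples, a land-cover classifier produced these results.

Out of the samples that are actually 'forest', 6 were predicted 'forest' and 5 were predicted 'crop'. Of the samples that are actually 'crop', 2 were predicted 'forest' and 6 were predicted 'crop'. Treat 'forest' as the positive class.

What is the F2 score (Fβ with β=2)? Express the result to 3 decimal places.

0.577

Fβ = (1+β²)·TP / ((1+β²)·TP + β²·FN + FP), with β²=4
= 5·6 / (5·6 + 4·5 + 2) = 0.577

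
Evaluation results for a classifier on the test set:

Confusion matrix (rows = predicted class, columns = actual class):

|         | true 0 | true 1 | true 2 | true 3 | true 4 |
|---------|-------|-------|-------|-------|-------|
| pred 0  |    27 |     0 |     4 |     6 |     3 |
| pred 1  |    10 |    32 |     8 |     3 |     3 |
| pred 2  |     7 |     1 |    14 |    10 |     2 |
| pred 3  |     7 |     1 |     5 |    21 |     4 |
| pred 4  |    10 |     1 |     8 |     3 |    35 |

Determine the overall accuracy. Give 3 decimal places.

0.573

Accuracy = trace / total = (27+32+14+21+35=129) / 225 = 129/225 = 0.573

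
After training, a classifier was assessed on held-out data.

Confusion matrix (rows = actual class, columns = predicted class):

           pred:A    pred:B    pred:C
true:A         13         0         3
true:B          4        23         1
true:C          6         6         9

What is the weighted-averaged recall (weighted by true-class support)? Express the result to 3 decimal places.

0.692

Per-class recall (TP/(TP+FN)):
  A: TP=13, FN=0+3=3 → 13/16 = 0.8125
  B: TP=23, FN=4+1=5 → 23/28 = 0.8214
  C: TP=9, FN=6+6=12 → 9/21 = 0.4286
Weighted-recall = Σ (supportᵢ/N)·recallᵢ with N=65: (16/65)·0.8125 + (28/65)·0.8214 + (21/65)·0.4286 = 0.692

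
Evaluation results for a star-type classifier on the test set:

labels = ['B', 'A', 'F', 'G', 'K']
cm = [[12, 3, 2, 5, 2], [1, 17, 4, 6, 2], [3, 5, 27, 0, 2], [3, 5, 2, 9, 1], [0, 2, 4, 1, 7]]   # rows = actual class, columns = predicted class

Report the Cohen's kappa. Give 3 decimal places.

Observed agreement pₒ = trace/N = 72/125 = 0.5760
Expected agreement pₑ = Σ (rowᵢ·colᵢ)/N² = (24·19 + 30·32 + 37·39 + 20·21 + 14·14)/125² = 0.2224
κ = (pₒ − pₑ)/(1 − pₑ) = (0.5760 − 0.2224)/(1 − 0.2224) = 0.455

0.455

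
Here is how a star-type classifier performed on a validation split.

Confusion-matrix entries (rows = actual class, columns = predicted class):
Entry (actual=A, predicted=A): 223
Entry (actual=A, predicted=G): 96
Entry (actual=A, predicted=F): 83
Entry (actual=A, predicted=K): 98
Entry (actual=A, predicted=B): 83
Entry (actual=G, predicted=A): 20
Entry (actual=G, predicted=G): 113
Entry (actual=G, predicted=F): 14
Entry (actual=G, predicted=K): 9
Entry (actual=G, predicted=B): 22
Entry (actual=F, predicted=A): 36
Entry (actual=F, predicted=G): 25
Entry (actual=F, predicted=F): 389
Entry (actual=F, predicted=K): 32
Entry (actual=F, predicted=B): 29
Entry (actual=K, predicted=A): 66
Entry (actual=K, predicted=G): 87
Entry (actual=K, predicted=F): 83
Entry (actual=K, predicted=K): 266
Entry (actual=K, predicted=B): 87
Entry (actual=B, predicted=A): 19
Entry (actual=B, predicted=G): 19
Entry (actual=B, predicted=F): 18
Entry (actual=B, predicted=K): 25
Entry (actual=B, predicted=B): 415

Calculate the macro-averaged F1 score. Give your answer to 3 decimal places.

0.574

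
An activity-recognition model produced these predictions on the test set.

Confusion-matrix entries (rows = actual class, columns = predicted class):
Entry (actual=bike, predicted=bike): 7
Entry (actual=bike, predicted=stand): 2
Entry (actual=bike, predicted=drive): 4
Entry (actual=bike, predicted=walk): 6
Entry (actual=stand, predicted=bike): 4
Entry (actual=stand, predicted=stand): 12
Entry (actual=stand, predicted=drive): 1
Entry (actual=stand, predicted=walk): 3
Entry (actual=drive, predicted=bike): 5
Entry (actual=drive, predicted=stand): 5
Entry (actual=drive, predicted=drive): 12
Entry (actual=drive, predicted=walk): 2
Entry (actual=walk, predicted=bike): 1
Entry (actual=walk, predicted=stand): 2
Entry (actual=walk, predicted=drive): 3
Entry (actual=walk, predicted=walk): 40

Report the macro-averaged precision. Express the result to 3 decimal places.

Per-class precision (TP/(TP+FP)):
  bike: TP=7, FP=4+5+1=10 → 7/17 = 0.4118
  stand: TP=12, FP=2+5+2=9 → 12/21 = 0.5714
  drive: TP=12, FP=4+1+3=8 → 12/20 = 0.6000
  walk: TP=40, FP=6+3+2=11 → 40/51 = 0.7843
Macro-precision = mean = (0.4118 + 0.5714 + 0.6000 + 0.7843) / 4 = 0.592

0.592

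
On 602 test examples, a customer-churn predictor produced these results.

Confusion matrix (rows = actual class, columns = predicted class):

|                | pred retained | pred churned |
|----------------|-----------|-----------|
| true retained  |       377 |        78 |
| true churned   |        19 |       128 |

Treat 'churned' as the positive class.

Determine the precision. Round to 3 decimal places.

Precision = TP/(TP+FP) = 128/(128+78) = 128/206 = 0.621

0.621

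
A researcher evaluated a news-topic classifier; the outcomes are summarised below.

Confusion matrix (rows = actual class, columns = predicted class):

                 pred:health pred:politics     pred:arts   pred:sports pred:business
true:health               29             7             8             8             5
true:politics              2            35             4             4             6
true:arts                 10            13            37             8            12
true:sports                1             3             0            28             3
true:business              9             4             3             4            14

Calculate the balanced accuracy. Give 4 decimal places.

Balanced accuracy = mean of per-class recall.
  health: recall = 29/57 = 0.50877
  politics: recall = 35/51 = 0.68627
  arts: recall = 37/80 = 0.46250
  sports: recall = 28/35 = 0.80000
  business: recall = 14/34 = 0.41176
Mean = (0.50877 + 0.68627 + 0.46250 + 0.80000 + 0.41176) / 5 = 0.5739

0.5739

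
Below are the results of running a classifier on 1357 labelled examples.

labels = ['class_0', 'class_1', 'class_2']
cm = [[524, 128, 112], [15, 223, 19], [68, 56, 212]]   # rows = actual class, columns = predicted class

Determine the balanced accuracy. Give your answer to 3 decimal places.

0.728

Balanced accuracy = mean of per-class recall.
  class_0: recall = 524/764 = 0.6859
  class_1: recall = 223/257 = 0.8677
  class_2: recall = 212/336 = 0.6310
Mean = (0.6859 + 0.8677 + 0.6310) / 3 = 0.728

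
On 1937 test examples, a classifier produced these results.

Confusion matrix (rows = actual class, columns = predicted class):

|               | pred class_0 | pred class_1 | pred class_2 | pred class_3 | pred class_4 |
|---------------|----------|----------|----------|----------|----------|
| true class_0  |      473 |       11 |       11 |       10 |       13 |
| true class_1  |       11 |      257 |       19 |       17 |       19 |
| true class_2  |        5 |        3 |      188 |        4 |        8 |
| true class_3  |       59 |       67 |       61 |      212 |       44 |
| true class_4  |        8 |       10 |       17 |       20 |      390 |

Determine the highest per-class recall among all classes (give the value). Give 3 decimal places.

0.913

Per-class recall (TP/(TP+FN)):
  class_0: TP=473, FN=11+11+10+13=45 → 473/518 = 0.9131
  class_1: TP=257, FN=11+19+17+19=66 → 257/323 = 0.7957
  class_2: TP=188, FN=5+3+4+8=20 → 188/208 = 0.9038
  class_3: TP=212, FN=59+67+61+44=231 → 212/443 = 0.4786
  class_4: TP=390, FN=8+10+17+20=55 → 390/445 = 0.8764
Highest is class 'class_0' with recall = 0.913.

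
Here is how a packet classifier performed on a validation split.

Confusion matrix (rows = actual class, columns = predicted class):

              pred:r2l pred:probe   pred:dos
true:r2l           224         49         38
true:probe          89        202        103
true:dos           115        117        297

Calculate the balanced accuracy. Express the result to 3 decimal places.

0.598

Balanced accuracy = mean of per-class recall.
  r2l: recall = 224/311 = 0.7203
  probe: recall = 202/394 = 0.5127
  dos: recall = 297/529 = 0.5614
Mean = (0.7203 + 0.5127 + 0.5614) / 3 = 0.598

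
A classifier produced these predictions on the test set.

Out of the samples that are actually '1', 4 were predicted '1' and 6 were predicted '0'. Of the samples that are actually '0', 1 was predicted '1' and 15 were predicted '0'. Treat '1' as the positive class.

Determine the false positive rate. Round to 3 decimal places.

0.063

FPR = FP/(FP+TN) = 1/(1+15) = 0.063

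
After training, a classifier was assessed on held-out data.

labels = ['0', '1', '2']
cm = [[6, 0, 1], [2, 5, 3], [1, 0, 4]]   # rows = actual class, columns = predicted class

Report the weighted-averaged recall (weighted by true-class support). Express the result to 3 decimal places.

Per-class recall (TP/(TP+FN)):
  0: TP=6, FN=0+1=1 → 6/7 = 0.8571
  1: TP=5, FN=2+3=5 → 5/10 = 0.5000
  2: TP=4, FN=1+0=1 → 4/5 = 0.8000
Weighted-recall = Σ (supportᵢ/N)·recallᵢ with N=22: (7/22)·0.8571 + (10/22)·0.5000 + (5/22)·0.8000 = 0.682

0.682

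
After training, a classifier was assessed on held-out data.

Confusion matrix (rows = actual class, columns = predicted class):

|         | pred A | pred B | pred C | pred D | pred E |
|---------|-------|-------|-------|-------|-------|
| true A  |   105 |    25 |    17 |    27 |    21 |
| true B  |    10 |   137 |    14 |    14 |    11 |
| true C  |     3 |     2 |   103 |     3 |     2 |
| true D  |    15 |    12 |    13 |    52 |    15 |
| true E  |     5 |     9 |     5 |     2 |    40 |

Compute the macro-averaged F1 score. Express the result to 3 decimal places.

0.637

Per-class F1 score (2·TP/(2·TP+FP+FN)):
  A: TP=105, FP=10+3+15+5=33, FN=25+17+27+21=90 → 210/333 = 0.6306
  B: TP=137, FP=25+2+12+9=48, FN=10+14+14+11=49 → 274/371 = 0.7385
  C: TP=103, FP=17+14+13+5=49, FN=3+2+3+2=10 → 206/265 = 0.7774
  D: TP=52, FP=27+14+3+2=46, FN=15+12+13+15=55 → 104/205 = 0.5073
  E: TP=40, FP=21+11+2+15=49, FN=5+9+5+2=21 → 80/150 = 0.5333
Macro-F1 score = mean = (0.6306 + 0.7385 + 0.7774 + 0.5073 + 0.5333) / 5 = 0.637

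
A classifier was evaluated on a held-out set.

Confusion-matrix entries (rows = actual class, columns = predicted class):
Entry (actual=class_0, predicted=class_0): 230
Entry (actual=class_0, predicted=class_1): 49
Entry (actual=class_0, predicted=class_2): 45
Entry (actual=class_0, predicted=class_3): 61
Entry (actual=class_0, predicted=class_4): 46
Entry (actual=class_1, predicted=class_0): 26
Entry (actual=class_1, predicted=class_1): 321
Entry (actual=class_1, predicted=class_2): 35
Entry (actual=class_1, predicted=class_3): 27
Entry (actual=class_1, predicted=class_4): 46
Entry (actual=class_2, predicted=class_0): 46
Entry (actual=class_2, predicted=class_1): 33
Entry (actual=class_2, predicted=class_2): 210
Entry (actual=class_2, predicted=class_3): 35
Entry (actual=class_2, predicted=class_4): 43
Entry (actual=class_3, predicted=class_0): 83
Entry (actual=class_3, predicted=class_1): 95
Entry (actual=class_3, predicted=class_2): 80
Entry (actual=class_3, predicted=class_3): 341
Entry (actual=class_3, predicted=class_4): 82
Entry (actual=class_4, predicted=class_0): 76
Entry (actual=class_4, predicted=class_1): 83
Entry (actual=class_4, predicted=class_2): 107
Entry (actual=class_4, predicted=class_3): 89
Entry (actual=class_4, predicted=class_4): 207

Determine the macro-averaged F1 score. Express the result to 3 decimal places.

0.521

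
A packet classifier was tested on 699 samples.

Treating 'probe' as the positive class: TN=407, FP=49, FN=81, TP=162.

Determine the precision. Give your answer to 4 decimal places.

Precision = TP/(TP+FP) = 162/(162+49) = 162/211 = 0.7678

0.7678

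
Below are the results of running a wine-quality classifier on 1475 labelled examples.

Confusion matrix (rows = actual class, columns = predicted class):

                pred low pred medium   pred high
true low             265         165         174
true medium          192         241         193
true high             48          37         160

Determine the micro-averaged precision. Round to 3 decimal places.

0.452

Micro-averaging pools counts across classes: ΣTP=666, ΣFP=809, ΣFN=809.
Micro-precision = TP/(TP+FP) on pooled counts = 0.452 (equals overall accuracy in single-label multiclass).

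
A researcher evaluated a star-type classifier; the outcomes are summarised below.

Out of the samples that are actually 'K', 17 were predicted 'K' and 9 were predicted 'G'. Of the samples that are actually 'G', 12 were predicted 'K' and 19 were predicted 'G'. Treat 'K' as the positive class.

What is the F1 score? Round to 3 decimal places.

0.618

Precision = TP/(TP+FP) = 17/29 = 0.5862
Recall = TP/(TP+FN) = 17/26 = 0.6538
F1 = 2·TP/(2·TP+FP+FN) = 34/55 = 0.618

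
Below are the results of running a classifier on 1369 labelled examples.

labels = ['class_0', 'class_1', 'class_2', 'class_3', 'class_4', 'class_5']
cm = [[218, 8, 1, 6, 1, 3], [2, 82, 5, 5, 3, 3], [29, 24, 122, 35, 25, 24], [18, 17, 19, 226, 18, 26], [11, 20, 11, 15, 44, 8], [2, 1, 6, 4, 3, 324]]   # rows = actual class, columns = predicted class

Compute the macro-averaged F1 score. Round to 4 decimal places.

0.6883

Per-class F1 score (2·TP/(2·TP+FP+FN)):
  class_0: TP=218, FP=2+29+18+11+2=62, FN=8+1+6+1+3=19 → 436/517 = 0.84333
  class_1: TP=82, FP=8+24+17+20+1=70, FN=2+5+5+3+3=18 → 164/252 = 0.65079
  class_2: TP=122, FP=1+5+19+11+6=42, FN=29+24+35+25+24=137 → 244/423 = 0.57683
  class_3: TP=226, FP=6+5+35+15+4=65, FN=18+17+19+18+26=98 → 452/615 = 0.73496
  class_4: TP=44, FP=1+3+25+18+3=50, FN=11+20+11+15+8=65 → 88/203 = 0.43350
  class_5: TP=324, FP=3+3+24+26+8=64, FN=2+1+6+4+3=16 → 648/728 = 0.89011
Macro-F1 score = mean = (0.84333 + 0.65079 + 0.57683 + 0.73496 + 0.43350 + 0.89011) / 6 = 0.6883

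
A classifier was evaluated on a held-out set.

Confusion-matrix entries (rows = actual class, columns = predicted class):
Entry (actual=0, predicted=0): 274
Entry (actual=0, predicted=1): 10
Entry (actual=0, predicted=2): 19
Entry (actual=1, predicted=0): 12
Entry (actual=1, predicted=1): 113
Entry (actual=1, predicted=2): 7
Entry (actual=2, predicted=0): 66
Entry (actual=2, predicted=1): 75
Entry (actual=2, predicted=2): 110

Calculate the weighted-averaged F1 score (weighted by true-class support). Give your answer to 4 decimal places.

0.7093

Per-class F1 score (2·TP/(2·TP+FP+FN)):
  0: TP=274, FP=12+66=78, FN=10+19=29 → 548/655 = 0.83664
  1: TP=113, FP=10+75=85, FN=12+7=19 → 226/330 = 0.68485
  2: TP=110, FP=19+7=26, FN=66+75=141 → 220/387 = 0.56848
Weighted-F1 score = Σ (supportᵢ/N)·F1 scoreᵢ with N=686: (303/686)·0.83664 + (132/686)·0.68485 + (251/686)·0.56848 = 0.7093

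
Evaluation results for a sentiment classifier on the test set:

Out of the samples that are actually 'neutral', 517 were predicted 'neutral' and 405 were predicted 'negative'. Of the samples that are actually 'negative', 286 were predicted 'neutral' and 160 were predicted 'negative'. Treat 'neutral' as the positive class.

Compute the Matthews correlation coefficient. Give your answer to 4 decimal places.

-0.0767

MCC = (TP·TN − FP·FN) / √((TP+FP)(TP+FN)(TN+FP)(TN+FN))
Numerator = 517·160 − 286·405 = -33110
Denominator = √(803·922·446·565) = √186564828340 = 431931.5089
MCC = -33110 / 431931.5089 = -0.0767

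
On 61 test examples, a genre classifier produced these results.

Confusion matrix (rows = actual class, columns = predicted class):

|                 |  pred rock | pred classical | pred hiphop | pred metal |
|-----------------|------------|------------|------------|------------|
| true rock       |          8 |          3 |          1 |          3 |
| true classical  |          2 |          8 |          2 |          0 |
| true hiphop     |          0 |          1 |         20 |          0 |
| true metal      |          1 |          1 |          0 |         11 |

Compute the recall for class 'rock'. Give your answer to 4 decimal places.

0.5333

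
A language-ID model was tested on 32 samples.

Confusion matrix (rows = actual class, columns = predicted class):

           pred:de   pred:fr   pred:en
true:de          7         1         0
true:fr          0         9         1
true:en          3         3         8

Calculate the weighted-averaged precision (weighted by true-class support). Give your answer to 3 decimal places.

0.780

Per-class precision (TP/(TP+FP)):
  de: TP=7, FP=0+3=3 → 7/10 = 0.7000
  fr: TP=9, FP=1+3=4 → 9/13 = 0.6923
  en: TP=8, FP=0+1=1 → 8/9 = 0.8889
Weighted-precision = Σ (supportᵢ/N)·precisionᵢ with N=32: (8/32)·0.7000 + (10/32)·0.6923 + (14/32)·0.8889 = 0.780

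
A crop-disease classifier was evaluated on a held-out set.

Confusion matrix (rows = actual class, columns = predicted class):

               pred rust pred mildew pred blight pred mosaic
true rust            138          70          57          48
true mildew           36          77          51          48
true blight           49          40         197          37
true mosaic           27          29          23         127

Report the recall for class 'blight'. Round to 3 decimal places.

Take TP from the diagonal, FP from the rest of the 'blight' prediction marginal, FN from the rest of the 'blight' actual marginal.
recall = TP/(TP+FN).
blight: TP=197, FN=49+40+37=126 → 197/323 = 0.6099

0.610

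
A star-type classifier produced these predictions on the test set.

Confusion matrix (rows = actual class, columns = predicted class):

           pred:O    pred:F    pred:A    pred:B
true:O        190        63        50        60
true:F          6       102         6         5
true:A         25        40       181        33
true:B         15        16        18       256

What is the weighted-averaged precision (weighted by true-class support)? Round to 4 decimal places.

0.7184

Per-class precision (TP/(TP+FP)):
  O: TP=190, FP=6+25+15=46 → 190/236 = 0.80508
  F: TP=102, FP=63+40+16=119 → 102/221 = 0.46154
  A: TP=181, FP=50+6+18=74 → 181/255 = 0.70980
  B: TP=256, FP=60+5+33=98 → 256/354 = 0.72316
Weighted-precision = Σ (supportᵢ/N)·precisionᵢ with N=1066: (363/1066)·0.80508 + (119/1066)·0.46154 + (279/1066)·0.70980 + (305/1066)·0.72316 = 0.7184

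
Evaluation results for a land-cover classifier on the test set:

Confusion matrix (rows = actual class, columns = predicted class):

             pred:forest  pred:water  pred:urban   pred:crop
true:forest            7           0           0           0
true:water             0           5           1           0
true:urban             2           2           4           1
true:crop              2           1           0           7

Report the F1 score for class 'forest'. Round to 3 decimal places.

0.778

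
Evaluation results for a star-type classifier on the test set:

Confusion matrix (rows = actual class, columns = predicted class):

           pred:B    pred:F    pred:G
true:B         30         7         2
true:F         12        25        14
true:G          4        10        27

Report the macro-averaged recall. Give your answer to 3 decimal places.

0.639

Per-class recall (TP/(TP+FN)):
  B: TP=30, FN=7+2=9 → 30/39 = 0.7692
  F: TP=25, FN=12+14=26 → 25/51 = 0.4902
  G: TP=27, FN=4+10=14 → 27/41 = 0.6585
Macro-recall = mean = (0.7692 + 0.4902 + 0.6585) / 3 = 0.639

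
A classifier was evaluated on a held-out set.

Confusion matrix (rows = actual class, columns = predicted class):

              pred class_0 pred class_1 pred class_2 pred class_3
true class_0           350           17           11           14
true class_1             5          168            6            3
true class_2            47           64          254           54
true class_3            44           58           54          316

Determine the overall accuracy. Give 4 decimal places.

Accuracy = trace / total = (350+168+254+316=1088) / 1465 = 1088/1465 = 0.7427

0.7427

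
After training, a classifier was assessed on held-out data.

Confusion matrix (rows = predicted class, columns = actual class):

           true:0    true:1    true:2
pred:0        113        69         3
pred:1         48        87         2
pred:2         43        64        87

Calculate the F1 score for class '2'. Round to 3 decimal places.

0.608

Take TP from the diagonal, FP from the rest of the '2' prediction marginal, FN from the rest of the '2' actual marginal.
F1 score = 2·TP/(2·TP+FP+FN).
2: TP=87, FP=43+64=107, FN=3+2=5 → 174/286 = 0.6084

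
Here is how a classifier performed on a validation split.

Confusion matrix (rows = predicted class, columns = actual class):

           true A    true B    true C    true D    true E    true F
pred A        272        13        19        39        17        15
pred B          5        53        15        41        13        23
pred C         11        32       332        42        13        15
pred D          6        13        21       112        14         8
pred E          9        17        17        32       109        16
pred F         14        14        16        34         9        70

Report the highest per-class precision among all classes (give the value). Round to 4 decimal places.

0.7461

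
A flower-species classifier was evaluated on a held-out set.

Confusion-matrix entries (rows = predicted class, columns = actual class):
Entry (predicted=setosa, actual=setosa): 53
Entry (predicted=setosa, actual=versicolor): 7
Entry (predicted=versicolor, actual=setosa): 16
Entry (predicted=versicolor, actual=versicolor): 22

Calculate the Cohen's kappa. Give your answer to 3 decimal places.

0.483

Observed agreement pₒ = trace/N = 75/98 = 0.7653
Expected agreement pₑ = Σ (rowᵢ·colᵢ)/N² = (69·60 + 29·38)/98² = 0.5458
κ = (pₒ − pₑ)/(1 − pₑ) = (0.7653 − 0.5458)/(1 − 0.5458) = 0.483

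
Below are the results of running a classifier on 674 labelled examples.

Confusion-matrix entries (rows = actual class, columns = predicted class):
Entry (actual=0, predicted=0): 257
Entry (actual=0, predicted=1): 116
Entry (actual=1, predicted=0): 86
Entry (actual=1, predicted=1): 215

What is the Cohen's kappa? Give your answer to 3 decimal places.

Observed agreement pₒ = trace/N = 472/674 = 0.7003
Expected agreement pₑ = Σ (rowᵢ·colᵢ)/N² = (373·343 + 301·331)/674² = 0.5010
κ = (pₒ − pₑ)/(1 − pₑ) = (0.7003 − 0.5010)/(1 − 0.5010) = 0.399

0.399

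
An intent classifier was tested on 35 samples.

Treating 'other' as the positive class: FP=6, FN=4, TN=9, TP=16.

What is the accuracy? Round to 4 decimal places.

0.7143

Accuracy = (TP+TN)/N = (16+9)/35 = 0.7143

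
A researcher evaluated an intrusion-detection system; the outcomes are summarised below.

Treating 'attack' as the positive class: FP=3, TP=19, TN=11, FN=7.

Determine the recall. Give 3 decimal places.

Recall = TP/(TP+FN) = 19/(19+7) = 19/26 = 0.731

0.731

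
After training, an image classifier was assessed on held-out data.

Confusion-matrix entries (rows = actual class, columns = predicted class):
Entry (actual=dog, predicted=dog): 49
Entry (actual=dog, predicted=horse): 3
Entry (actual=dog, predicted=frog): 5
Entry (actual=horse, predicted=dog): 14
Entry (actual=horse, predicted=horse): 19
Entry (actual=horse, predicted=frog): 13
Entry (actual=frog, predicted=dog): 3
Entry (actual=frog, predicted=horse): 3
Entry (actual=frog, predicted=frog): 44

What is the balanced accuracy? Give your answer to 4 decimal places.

Balanced accuracy = mean of per-class recall.
  dog: recall = 49/57 = 0.85965
  horse: recall = 19/46 = 0.41304
  frog: recall = 44/50 = 0.88000
Mean = (0.85965 + 0.41304 + 0.88000) / 3 = 0.7176

0.7176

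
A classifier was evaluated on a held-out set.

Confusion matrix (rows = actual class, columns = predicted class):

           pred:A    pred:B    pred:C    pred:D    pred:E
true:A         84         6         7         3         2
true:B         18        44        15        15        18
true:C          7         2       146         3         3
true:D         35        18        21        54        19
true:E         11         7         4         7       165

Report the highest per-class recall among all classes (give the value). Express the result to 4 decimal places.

0.9068

Per-class recall (TP/(TP+FN)):
  A: TP=84, FN=6+7+3+2=18 → 84/102 = 0.82353
  B: TP=44, FN=18+15+15+18=66 → 44/110 = 0.40000
  C: TP=146, FN=7+2+3+3=15 → 146/161 = 0.90683
  D: TP=54, FN=35+18+21+19=93 → 54/147 = 0.36735
  E: TP=165, FN=11+7+4+7=29 → 165/194 = 0.85052
Highest is class 'C' with recall = 0.9068.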